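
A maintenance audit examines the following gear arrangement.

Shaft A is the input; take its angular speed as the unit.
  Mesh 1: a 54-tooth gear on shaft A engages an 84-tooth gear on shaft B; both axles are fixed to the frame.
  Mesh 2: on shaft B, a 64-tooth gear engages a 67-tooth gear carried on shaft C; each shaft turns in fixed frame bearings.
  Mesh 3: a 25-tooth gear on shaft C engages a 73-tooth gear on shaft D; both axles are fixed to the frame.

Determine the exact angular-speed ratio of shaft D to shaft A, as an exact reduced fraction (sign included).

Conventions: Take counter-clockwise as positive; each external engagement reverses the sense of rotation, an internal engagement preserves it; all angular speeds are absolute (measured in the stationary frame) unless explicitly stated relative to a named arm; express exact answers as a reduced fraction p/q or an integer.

-7200/34237

class = fixed-axis compound train [3 meshes; 3 ratios multiply, 3 sense flips]
mesh 1 [54T→84T]: running ratio 9/14, sense −
mesh 2 [64T→67T]: running ratio 288/469, sense +
mesh 3 [25T→73T]: running ratio 7200/34237, sense −
ω_out/ω_in = -7200/34237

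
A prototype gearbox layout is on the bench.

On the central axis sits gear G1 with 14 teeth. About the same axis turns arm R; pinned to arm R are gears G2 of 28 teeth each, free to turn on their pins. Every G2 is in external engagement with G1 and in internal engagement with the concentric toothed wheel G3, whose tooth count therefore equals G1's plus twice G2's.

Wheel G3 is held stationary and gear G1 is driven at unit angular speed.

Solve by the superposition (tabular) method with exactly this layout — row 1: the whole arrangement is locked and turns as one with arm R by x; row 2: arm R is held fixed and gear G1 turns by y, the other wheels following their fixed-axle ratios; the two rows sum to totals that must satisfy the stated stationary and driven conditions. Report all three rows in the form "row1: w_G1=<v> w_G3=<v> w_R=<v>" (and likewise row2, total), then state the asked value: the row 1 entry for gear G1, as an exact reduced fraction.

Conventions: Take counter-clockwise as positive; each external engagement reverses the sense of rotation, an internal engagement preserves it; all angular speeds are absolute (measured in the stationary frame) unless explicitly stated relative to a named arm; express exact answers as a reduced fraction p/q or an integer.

recognized (axles ride arm R): planetary set, 14/28/70 teeth
row 1 (train locked, turned with arm): all members turn x
row 2 (arm held, sun turns y): ω_ring = −(14/70)·y, ω_arm = 0
boundary: total ω_ring = x − (14/70)·y = 0 and total ω_sun = x + y = 1  ⇒  y = 5/6, x = 1/6
row 2 ring = −(14/70)·5/6 = -1/6
totals (row 1 + row 2): sun 1/6 + 5/6 = 1, ring 1/6 + (-1/6) = 0, arm 1/6 + 0 = 1/6
asked cell (row1, sun) = 1/6

row1: w_G1=1/6 w_G3=1/6 w_R=1/6
row2: w_G1=5/6 w_G3=-1/6 w_R=0
total: w_G1=1 w_G3=0 w_R=1/6
asked value: 1/6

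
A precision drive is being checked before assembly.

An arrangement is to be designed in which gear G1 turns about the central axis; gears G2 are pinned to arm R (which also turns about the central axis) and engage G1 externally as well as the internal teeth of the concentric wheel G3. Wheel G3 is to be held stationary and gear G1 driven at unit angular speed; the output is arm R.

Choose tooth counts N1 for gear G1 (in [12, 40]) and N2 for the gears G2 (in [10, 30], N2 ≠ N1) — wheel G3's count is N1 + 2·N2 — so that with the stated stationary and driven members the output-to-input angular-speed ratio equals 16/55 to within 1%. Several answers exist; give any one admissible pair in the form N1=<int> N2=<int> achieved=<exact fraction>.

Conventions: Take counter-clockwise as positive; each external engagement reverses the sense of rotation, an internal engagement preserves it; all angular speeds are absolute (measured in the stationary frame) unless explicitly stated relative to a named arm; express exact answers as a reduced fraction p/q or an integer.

planetary set to be sized for 16/55 (Willis relation)
Willis with ω_ring = 0: ω_arm/ω_sun = N1/(N1+N3); set equal to 16/55  ⇒  N3/N1 = 1/(16/55) − 1 = 39/16
N3 = N1 + 2·N2  ⇒  N2/N1 = (N3/N1 − 1)/2 = (39/16 − 1)/2 = 23/32
smallest multiple with N1 ≥ 12 and N2 ≥ 10: k = 1  ⇒  N1 = 1·32 = 32, N2 = 1·23 = 23 (N1 ≤ 40, N2 ≤ 30, N2 ≠ N1 ✓), N3 = 32 + 2·23 = 78
check: N1/(N1+N3) with N1 = 32, N3 = 78 gives 16/55; |achieved − target| = 0 ≤ 4/1375 ✓

N1=32 N2=23 achieved=16/55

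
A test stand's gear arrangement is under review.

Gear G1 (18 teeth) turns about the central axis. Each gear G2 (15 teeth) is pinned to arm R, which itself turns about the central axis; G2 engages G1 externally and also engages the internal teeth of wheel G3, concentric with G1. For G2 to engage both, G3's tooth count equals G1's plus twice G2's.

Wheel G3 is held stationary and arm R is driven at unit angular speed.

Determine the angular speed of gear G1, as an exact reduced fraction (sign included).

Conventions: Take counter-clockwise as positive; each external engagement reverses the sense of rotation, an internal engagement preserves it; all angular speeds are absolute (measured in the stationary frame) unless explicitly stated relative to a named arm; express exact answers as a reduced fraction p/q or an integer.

topology: planetary set — G1 18T / G2 15T / G3 48T, arm = carrier (Willis)
ring teeth: 18 + 2·15 = 48
18(ω_sun−ω_arm) = −48(ω_ring−ω_arm),  ω_ring = 0, ω_arm = 1
ω_sun = 1 − (48/18)(0−1) = 11/3
exact speed ratio = 11/3

11/3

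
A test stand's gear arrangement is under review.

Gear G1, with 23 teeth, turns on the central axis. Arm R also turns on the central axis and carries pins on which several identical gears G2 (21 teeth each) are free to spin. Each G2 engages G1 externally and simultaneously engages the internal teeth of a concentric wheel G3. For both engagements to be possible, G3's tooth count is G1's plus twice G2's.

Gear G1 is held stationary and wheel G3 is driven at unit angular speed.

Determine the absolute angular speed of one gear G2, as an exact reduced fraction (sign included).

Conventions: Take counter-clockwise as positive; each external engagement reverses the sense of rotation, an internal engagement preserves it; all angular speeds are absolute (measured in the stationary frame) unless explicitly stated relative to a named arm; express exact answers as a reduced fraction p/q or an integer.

65/42

topology: planetary set — G1 23T / G2 21T / G3 65T, arm = carrier (Willis)
ring teeth: 23 + 2·21 = 65
23(ω_sun−ω_arm) = −65(ω_ring−ω_arm),  ω_sun = 0, ω_ring = 1
23(0−ω_arm) = −65(1−ω_arm)  ⇒  88·ω_arm = 65  ⇒  ω_arm = 65/88
sun–planet mesh: 23·(0−65/88) = −21·(ω_p−ω_arm)  ⇒  ω_p−ω_arm = 1495/1848
ω_p = 65/88 + 1495/1848 = 65/42
exact speed ratio = 65/42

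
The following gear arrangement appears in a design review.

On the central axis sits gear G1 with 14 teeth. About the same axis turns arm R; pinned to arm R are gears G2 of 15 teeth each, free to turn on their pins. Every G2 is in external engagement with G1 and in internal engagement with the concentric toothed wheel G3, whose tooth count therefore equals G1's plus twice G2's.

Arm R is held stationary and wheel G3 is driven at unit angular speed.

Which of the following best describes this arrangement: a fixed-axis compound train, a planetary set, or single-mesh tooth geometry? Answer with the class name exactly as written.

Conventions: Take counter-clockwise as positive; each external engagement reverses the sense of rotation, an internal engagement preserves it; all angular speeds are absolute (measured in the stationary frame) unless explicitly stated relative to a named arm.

planetary set (14T centre, 15T on arm, 44T internal) — Willis relation
classification: planetary set

planetary set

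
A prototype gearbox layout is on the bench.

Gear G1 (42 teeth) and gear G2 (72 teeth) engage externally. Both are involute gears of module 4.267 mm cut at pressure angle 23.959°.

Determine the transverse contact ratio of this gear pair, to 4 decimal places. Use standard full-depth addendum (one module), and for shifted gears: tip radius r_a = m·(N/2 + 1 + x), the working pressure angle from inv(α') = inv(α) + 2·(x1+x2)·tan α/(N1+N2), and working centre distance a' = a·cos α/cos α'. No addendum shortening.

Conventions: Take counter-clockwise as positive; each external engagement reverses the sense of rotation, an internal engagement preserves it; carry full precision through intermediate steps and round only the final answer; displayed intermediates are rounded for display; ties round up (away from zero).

1.5826

topology: single-mesh involute geometry — m = 4.267, 42T/72T pair
base radii: r_b1 = 81.886127, r_b2 = 140.376218
tip radii: r_a1 = 93.874000, r_a2 = 157.879000
no profile shift: α' = α, a' = a
action lengths: √(r_a1²−r_b1²) = 45.901961, √(r_a2²−r_b2²) = 72.251616
base pitch p_b = π·m·cos α = 12.250136
CR = (45.901961 + 72.251616 − 243.219000·sin 23.95900°)/12.250136 = 1.582555
contact ratio ≈ 1.5826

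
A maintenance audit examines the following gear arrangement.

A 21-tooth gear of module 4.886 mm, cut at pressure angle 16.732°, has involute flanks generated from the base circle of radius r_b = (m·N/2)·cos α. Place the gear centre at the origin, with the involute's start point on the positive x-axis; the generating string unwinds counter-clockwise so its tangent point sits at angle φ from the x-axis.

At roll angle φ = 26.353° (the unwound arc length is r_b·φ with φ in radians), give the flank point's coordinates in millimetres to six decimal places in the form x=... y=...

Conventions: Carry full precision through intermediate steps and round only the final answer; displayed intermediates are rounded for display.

single-mesh involute tooth geometry (21T wheel at module 4.886)
pitch radius r_p = m·N/2 = 4.886·21/2 = 51.303000
base radius r_b = r_p·cos α = 51.303000·cos 16.732° = 49.130926
roll angle φ = 26.353° = 0.45994662 rad
x = r_b·(cos φ + φ·sin φ) = 54.056136
y = r_b·(sin φ − φ·cos φ) = 1.560057

x=54.056136 y=1.560057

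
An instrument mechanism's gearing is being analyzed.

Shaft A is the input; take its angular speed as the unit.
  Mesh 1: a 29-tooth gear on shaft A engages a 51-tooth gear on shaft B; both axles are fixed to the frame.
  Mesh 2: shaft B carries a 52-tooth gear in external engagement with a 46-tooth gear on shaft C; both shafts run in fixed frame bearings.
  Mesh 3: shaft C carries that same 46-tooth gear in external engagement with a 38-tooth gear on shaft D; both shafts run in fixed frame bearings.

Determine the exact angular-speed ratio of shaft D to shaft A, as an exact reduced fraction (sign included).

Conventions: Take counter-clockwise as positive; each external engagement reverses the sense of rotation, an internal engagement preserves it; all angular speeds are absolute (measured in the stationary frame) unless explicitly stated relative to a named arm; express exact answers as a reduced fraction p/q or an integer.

-754/969

class = fixed-axis compound train [3 meshes; 3 ratios multiply, 3 sense flips]
mesh 1 [29T→51T]: running ratio 29/51, sense −
mesh 2 [52T→46T]: running ratio 754/1173, sense +
mesh 3 [46T→38T]: running ratio 754/969, sense −
ω_out/ω_in = -754/969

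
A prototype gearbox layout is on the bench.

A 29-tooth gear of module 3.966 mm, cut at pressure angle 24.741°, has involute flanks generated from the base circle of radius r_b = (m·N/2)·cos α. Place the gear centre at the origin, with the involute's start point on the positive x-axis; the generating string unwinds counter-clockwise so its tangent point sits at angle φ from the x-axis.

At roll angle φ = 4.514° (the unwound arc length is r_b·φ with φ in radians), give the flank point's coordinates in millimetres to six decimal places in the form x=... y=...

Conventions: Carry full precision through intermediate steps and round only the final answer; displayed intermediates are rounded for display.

single-mesh involute tooth geometry (29T wheel at module 3.966)
pitch radius r_p = m·N/2 = 3.966·29/2 = 57.507000
base radius r_b = r_p·cos α = 57.507000·cos 24.741° = 52.228371
roll angle φ = 4.514° = 0.07878416 rad
x = r_b·(cos φ + φ·sin φ) = 52.390209
y = r_b·(sin φ − φ·cos φ) = 0.008508

x=52.390209 y=0.008508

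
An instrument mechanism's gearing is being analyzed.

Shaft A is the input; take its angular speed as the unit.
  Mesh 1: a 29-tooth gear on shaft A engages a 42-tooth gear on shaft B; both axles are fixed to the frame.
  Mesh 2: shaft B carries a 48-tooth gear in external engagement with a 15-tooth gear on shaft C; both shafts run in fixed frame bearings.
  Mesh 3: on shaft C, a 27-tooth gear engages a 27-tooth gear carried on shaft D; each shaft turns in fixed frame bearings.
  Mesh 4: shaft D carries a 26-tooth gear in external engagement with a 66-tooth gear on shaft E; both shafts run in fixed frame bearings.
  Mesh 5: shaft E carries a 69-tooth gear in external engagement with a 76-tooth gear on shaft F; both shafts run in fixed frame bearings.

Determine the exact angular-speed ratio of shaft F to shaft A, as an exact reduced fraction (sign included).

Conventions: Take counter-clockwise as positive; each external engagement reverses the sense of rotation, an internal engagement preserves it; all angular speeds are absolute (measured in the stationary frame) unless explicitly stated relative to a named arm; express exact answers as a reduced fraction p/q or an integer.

class = fixed-axis compound train [5 meshes; 5 ratios multiply, 5 sense flips]
mesh 1 [29T→42T]: running ratio 29/42, sense −
mesh 2 [48T→15T]: running ratio 232/105, sense +
mesh 3 [27T→27T]: running ratio 232/105, sense −
mesh 4 [26T→66T]: running ratio 3016/3465, sense +
mesh 5 [69T→76T]: running ratio 17342/21945, sense −
ω_out/ω_in = -17342/21945

-17342/21945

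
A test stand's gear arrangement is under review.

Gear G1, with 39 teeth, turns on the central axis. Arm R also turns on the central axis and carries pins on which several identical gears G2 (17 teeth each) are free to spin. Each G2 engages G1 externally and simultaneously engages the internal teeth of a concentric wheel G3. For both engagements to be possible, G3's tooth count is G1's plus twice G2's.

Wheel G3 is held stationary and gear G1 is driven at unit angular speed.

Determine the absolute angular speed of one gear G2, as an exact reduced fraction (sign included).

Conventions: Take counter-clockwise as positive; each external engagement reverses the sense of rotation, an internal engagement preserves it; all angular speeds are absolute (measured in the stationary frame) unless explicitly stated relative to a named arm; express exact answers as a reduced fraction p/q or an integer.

-39/34

recognized (axles ride arm R): planetary set, 39/17/73 teeth
ring teeth: 39 + 2·17 = 73
39(ω_sun−ω_arm) = −73(ω_ring−ω_arm),  ω_ring = 0, ω_sun = 1
39(1−ω_arm) = −73(0−ω_arm)  ⇒  112·ω_arm = 39  ⇒  ω_arm = 39/112
sun–planet mesh: 39·(1−39/112) = −17·(ω_p−ω_arm)  ⇒  ω_p−ω_arm = -2847/1904
ω_p = 39/112 − 2847/1904 = -39/34
exact speed ratio = -39/34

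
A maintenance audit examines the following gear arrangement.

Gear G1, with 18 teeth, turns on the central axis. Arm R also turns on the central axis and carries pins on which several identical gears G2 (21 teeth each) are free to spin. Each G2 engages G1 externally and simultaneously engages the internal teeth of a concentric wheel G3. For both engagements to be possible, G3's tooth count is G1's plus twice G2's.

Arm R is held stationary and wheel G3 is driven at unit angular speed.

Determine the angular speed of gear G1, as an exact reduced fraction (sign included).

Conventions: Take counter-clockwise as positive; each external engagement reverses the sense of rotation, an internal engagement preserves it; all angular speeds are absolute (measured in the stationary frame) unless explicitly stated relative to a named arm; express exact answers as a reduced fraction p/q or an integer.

planetary set (18T centre, 21T on arm, 60T internal) — Willis relation
ring teeth: 18 + 2·21 = 60
18(ω_sun−ω_arm) = −60(ω_ring−ω_arm),  ω_arm = 0, ω_ring = 1
ω_sun = 0 − (60/18)(1−0) = -10/3
exact speed ratio = -10/3

-10/3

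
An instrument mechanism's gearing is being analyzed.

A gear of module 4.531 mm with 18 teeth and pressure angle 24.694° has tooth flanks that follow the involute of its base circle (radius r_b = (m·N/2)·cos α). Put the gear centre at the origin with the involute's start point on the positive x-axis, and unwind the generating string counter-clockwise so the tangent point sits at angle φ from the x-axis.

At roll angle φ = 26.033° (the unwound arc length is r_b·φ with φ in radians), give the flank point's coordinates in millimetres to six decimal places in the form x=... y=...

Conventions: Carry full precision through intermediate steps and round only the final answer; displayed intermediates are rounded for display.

class = single-mesh tooth geometry [base-circle involute, m = 4.531, 18T]
pitch radius r_p = m·N/2 = 4.531·18/2 = 40.779000
base radius r_b = r_p·cos α = 40.779000·cos 24.694° = 37.049839
roll angle φ = 26.033° = 0.45436156 rad
x = r_b·(cos φ + φ·sin φ) = 40.679078
y = r_b·(sin φ − φ·cos φ) = 1.134691

x=40.679078 y=1.134691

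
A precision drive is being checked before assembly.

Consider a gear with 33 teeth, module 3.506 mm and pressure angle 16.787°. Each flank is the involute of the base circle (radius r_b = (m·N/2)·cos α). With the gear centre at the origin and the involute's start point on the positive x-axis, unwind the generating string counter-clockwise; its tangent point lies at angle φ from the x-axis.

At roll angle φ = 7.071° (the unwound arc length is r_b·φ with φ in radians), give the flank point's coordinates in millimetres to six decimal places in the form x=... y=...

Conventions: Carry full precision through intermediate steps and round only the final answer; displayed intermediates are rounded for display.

x=55.803927 y=0.034648

single-mesh involute tooth geometry (33T wheel at module 3.506)
pitch radius r_p = m·N/2 = 3.506·33/2 = 57.849000
base radius r_b = r_p·cos α = 57.849000·cos 16.787° = 55.383768
roll angle φ = 7.071° = 0.12341223 rad
x = r_b·(cos φ + φ·sin φ) = 55.803927
y = r_b·(sin φ − φ·cos φ) = 0.034648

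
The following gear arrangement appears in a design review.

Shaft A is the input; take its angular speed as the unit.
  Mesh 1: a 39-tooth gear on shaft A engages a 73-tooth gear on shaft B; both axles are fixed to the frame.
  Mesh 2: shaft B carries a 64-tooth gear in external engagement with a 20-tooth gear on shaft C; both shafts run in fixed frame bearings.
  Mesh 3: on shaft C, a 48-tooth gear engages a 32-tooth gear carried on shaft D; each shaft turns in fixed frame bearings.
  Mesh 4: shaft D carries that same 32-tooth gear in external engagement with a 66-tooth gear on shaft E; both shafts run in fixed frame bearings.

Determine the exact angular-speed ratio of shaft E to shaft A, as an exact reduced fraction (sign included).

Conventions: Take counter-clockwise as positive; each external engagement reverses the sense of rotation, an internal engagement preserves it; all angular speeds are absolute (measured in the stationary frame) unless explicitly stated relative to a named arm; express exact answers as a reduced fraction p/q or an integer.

4992/4015

class = fixed-axis compound train [4 meshes; 4 ratios multiply, 4 sense flips]
mesh 1 [39T→73T]: running ratio 39/73, sense −
mesh 2 [64T→20T]: running ratio 624/365, sense +
mesh 3 [48T→32T]: running ratio 936/365, sense −
mesh 4 [32T→66T]: running ratio 4992/4015, sense +
ω_out/ω_in = 4992/4015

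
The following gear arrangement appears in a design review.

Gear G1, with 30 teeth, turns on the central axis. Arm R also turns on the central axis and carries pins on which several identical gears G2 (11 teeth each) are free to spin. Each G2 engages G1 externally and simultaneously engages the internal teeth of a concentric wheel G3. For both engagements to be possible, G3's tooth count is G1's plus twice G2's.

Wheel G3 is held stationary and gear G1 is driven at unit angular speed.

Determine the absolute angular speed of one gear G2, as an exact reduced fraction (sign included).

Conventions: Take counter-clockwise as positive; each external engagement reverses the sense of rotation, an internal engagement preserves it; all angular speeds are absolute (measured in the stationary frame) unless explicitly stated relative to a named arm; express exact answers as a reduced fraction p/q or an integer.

-15/11

planetary set (30T centre, 11T on arm, 52T internal) — Willis relation
ring teeth: 30 + 2·11 = 52
30(ω_sun−ω_arm) = −52(ω_ring−ω_arm),  ω_ring = 0, ω_sun = 1
30(1−ω_arm) = −52(0−ω_arm)  ⇒  82·ω_arm = 30  ⇒  ω_arm = 15/41
sun–planet mesh: 30·(1−15/41) = −11·(ω_p−ω_arm)  ⇒  ω_p−ω_arm = -780/451
ω_p = 15/41 − 780/451 = -15/11
exact speed ratio = -15/11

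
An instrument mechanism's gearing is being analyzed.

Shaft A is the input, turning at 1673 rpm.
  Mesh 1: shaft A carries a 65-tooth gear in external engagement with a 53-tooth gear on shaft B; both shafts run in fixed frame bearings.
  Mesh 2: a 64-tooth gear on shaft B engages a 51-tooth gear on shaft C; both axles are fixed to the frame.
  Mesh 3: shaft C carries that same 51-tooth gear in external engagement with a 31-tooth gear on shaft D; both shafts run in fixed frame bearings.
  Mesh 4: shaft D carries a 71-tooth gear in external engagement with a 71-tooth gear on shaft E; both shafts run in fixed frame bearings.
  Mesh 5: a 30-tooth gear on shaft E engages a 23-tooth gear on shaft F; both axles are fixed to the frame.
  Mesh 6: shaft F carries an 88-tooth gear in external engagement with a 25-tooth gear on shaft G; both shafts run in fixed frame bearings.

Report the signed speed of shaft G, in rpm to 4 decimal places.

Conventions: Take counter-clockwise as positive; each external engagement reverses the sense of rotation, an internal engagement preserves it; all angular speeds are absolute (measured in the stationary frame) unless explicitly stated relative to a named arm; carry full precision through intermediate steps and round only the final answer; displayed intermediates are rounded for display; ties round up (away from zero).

+19448.5752 rpm

class = fixed-axis compound train [6 meshes; 6 ratios multiply, 6 sense flips]
mesh 1 [65T→53T]: ω = 1673.0000×65/53 = 2051.7925 rpm, sense flips to −
mesh 2 [64T→51T]: ω = 2051.7925×64/51 = 2574.7984 rpm, sense flips to +
mesh 3 [51T→31T]: ω = 2574.7984×51/31 = 4235.9586 rpm, sense flips to −
mesh 4 [71T→71T]: ω = 4235.9586×71/71 = 4235.9586 rpm, sense flips to +
mesh 5 [30T→23T]: ω = 4235.9586×30/23 = 5525.1634 rpm, sense flips to −
mesh 6 [88T→25T]: ω = 5525.1634×88/25 = 19448.5752 rpm, sense flips to +
signed output speed = +19448.5752 rpm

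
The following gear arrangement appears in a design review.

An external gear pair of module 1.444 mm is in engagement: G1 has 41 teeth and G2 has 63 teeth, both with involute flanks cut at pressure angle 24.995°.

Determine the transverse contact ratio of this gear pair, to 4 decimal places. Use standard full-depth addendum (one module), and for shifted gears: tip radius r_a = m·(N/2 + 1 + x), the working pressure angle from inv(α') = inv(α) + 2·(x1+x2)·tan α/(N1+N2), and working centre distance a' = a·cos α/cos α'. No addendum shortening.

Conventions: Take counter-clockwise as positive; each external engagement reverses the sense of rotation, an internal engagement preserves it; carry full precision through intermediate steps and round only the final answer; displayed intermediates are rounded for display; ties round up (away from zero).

topology: single-mesh involute geometry — m = 1.444, 41T/63T pair
base radii: r_b1 = 26.829615, r_b2 = 41.225993
tip radii: r_a1 = 31.046000, r_a2 = 46.930000
no profile shift: α' = α, a' = a
action lengths: √(r_a1²−r_b1²) = 15.621328, √(r_a2²−r_b2²) = 22.424147
base pitch p_b = π·m·cos α = 4.111596
CR = (15.621328 + 22.424147 − 75.088000·sin 24.99500°)/4.111596 = 1.536594
contact ratio ≈ 1.5366

1.5366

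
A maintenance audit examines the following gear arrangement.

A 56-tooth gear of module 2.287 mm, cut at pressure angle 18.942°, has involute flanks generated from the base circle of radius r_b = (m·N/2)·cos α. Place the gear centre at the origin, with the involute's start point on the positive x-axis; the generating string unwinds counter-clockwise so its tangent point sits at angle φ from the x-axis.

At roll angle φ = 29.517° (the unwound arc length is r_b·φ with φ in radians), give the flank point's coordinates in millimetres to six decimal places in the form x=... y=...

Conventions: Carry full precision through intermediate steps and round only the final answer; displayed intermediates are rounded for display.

x=68.080215 y=2.687836

recognized (one wheel, involute flank): single-mesh tooth geometry, m = 2.287, N = 56
pitch radius r_p = m·N/2 = 2.287·56/2 = 64.036000
base radius r_b = r_p·cos α = 64.036000·cos 18.942° = 60.568301
roll angle φ = 29.517° = 0.51516884 rad
x = r_b·(cos φ + φ·sin φ) = 68.080215
y = r_b·(sin φ − φ·cos φ) = 2.687836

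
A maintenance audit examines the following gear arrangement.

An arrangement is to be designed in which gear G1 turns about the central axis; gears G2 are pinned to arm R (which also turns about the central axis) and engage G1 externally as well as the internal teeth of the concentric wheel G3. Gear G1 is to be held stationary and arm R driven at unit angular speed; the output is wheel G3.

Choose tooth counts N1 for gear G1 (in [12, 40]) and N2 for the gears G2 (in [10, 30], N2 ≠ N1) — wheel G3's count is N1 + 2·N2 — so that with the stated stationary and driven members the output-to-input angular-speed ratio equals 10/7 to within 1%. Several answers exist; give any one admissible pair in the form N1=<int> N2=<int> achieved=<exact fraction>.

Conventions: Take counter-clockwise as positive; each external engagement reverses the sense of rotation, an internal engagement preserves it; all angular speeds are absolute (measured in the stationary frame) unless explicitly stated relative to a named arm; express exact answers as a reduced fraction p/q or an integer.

N1=15 N2=10 achieved=10/7

topology: planetary set — design target 10/7, arm = carrier (Willis)
Willis with ω_sun = 0: ω_ring/ω_arm = (N1+N3)/N3; set equal to 10/7  ⇒  N3/N1 = 1/(10/7 − 1) = 7/3
N3 = N1 + 2·N2  ⇒  N2/N1 = (N3/N1 − 1)/2 = (7/3 − 1)/2 = 2/3
smallest multiple with N1 ≥ 12 and N2 ≥ 10: k = 5  ⇒  N1 = 5·3 = 15, N2 = 5·2 = 10 (N1 ≤ 40, N2 ≤ 30, N2 ≠ N1 ✓), N3 = 15 + 2·10 = 35
check: (N1+N3)/N3 with N1 = 15, N3 = 35 gives 10/7; |achieved − target| = 0 ≤ 1/70 ✓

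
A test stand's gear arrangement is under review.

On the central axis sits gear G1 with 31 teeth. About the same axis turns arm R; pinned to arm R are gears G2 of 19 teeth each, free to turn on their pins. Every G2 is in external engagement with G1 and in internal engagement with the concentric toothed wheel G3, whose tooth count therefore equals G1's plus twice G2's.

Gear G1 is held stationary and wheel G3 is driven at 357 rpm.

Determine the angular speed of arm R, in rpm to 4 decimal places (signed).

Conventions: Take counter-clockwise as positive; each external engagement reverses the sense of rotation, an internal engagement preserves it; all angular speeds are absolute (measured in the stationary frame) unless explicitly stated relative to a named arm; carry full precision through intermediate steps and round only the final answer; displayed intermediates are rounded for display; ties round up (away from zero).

+246.3300 rpm

topology: planetary set — G1 31T / G2 19T / G3 69T, arm = carrier (Willis)
normalise by the input: solve with ω_ring = 1, then scale by 357 rpm
ring teeth: 31 + 2·19 = 69
31(ω_sun−ω_arm) = −69(ω_ring−ω_arm),  ω_sun = 0, ω_ring = 1
31(0−ω_arm) = −69(1−ω_arm)  ⇒  100·ω_arm = 69  ⇒  ω_arm = 69/100
scale: ω_arm = 69/100 × 357 rpm = +246.3300 rpm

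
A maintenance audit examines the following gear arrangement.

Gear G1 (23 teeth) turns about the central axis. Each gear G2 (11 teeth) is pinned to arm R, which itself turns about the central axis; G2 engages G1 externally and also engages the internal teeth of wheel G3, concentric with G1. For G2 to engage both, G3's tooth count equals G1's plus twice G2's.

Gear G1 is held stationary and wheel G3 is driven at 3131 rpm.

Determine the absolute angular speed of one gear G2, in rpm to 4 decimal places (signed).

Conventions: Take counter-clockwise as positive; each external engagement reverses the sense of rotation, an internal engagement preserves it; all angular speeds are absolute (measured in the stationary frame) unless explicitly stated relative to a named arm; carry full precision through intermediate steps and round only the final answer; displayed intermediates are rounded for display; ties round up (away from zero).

+6404.3182 rpm

planetary set (23T centre, 11T on arm, 45T internal) — Willis relation
normalise by the input: solve with ω_ring = 1, then scale by 3131 rpm
ring teeth: 23 + 2·11 = 45
23(ω_sun−ω_arm) = −45(ω_ring−ω_arm),  ω_sun = 0, ω_ring = 1
23(0−ω_arm) = −45(1−ω_arm)  ⇒  68·ω_arm = 45  ⇒  ω_arm = 45/68
sun–planet mesh: 23·(0−45/68) = −11·(ω_p−ω_arm)  ⇒  ω_p−ω_arm = 1035/748
ω_p = 45/68 + 1035/748 = 45/22
scale: ω_p = 45/22 × 3131 rpm = +6404.3182 rpm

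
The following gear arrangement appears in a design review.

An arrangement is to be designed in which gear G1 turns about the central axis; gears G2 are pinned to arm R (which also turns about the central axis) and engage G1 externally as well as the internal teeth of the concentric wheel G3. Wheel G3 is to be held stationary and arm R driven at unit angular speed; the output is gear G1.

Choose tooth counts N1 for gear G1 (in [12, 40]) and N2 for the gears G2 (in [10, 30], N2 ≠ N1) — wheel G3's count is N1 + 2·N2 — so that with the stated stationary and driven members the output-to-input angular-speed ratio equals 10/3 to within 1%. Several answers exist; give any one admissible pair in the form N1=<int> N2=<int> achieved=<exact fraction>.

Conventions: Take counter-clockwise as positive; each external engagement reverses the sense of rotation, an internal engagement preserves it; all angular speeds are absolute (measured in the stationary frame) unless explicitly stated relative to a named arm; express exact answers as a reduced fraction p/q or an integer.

N1=15 N2=10 achieved=10/3

planetary set to be sized for 10/3 (Willis relation)
Willis with ω_ring = 0: ω_sun/ω_arm = (N1+N3)/N1; set equal to 10/3  ⇒  N3/N1 = 10/3 − 1 = 7/3
N3 = N1 + 2·N2  ⇒  N2/N1 = (N3/N1 − 1)/2 = (7/3 − 1)/2 = 2/3
smallest multiple with N1 ≥ 12 and N2 ≥ 10: k = 5  ⇒  N1 = 5·3 = 15, N2 = 5·2 = 10 (N1 ≤ 40, N2 ≤ 30, N2 ≠ N1 ✓), N3 = 15 + 2·10 = 35
check: (N1+N3)/N1 with N1 = 15, N3 = 35 gives 10/3; |achieved − target| = 0 ≤ 1/30 ✓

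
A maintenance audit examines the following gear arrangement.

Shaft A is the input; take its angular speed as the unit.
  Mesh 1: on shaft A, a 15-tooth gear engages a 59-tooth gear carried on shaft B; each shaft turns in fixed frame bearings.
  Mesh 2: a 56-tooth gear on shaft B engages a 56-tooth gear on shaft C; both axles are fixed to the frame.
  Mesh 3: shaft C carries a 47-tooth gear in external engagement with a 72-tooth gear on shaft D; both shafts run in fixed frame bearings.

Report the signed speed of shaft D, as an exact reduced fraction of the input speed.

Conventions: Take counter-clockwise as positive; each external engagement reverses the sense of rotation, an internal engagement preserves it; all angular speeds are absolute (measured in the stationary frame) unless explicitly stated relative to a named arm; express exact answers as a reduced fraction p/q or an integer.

-235/1416

3-mesh fixed-axis compound train (all bearings frame-fixed)
mesh 1 [15T→59T]: |ω|/ω_in = 1×15/59 = 15/59, sense flips to −
mesh 2 [56T→56T]: |ω|/ω_in = (15/59)×56/56 = 15/59, sense flips to +
mesh 3 [47T→72T]: |ω|/ω_in = (15/59)×47/72 = 235/1416, sense flips to −
signed output speed (× input speed) = -235/1416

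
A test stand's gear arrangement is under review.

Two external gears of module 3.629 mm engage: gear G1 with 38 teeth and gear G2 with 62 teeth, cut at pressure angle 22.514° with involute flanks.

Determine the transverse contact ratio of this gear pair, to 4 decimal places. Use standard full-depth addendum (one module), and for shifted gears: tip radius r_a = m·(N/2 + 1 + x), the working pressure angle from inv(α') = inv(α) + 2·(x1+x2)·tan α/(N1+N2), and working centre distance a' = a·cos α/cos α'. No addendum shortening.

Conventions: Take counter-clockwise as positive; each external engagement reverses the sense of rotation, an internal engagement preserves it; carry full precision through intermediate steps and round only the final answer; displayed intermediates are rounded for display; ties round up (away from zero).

1.6270

topology: single-mesh involute geometry — m = 3.629, 38T/62T pair
base radii: r_b1 = 63.695968, r_b2 = 103.925001
tip radii: r_a1 = 72.580000, r_a2 = 116.128000
no profile shift: α' = α, a' = a
action lengths: √(r_a1²−r_b1²) = 34.794827, √(r_a2²−r_b2²) = 51.819944
base pitch p_b = π·m·cos α = 10.531936
CR = (34.794827 + 51.819944 − 181.450000·sin 22.51400°)/10.531936 = 1.627042
contact ratio ≈ 1.6270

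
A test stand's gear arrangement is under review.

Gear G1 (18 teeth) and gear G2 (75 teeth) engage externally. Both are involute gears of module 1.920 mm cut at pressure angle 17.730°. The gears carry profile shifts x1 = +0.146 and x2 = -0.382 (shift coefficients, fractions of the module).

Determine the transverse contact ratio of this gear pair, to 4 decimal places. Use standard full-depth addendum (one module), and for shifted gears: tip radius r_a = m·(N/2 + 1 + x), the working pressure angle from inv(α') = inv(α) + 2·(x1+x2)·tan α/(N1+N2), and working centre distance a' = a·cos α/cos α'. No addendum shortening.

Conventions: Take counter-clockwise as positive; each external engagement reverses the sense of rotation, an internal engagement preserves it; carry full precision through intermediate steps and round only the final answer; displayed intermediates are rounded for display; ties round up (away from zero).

1.8023

class = single-mesh tooth geometry [involute pair 18T × 75T, m = 1.920]
base radii: r_b1 = 16.459237, r_b2 = 68.580155
tip radii: r_a1 = 19.480320, r_a2 = 73.186560
inv(α') = inv(17.730°) + 2·(+0.146-0.382)·tan α/(18+75) = 0.00864820  ⇒  α' = 16.76581°
a' = a·cos α / cos α' = 89.2800·cos 17.730°/cos 16.76581° = 88.814746
action lengths: √(r_a1²−r_b1²) = 10.419999, √(r_a2²−r_b2²) = 25.554546
base pitch p_b = π·m·cos α = 5.745358
CR = (10.419999 + 25.554546 − 88.814746·sin 16.76581°)/5.745358 = 1.802326
contact ratio ≈ 1.8023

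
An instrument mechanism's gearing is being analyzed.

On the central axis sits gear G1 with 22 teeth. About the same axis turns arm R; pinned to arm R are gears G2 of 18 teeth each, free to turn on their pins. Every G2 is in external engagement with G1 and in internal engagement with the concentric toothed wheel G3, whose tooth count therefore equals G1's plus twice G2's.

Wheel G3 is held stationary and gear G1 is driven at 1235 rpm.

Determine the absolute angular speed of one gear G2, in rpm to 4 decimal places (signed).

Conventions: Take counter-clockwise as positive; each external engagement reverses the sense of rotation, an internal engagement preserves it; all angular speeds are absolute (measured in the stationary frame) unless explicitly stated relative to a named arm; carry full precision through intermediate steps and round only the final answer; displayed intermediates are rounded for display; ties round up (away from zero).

topology: planetary set — G1 22T / G2 18T / G3 58T, arm = carrier (Willis)
normalise by the input: solve with ω_sun = 1, then scale by 1235 rpm
ring teeth: 22 + 2·18 = 58
22(ω_sun−ω_arm) = −58(ω_ring−ω_arm),  ω_ring = 0, ω_sun = 1
22(1−ω_arm) = −58(0−ω_arm)  ⇒  80·ω_arm = 22  ⇒  ω_arm = 11/40
sun–planet mesh: 22·(1−11/40) = −18·(ω_p−ω_arm)  ⇒  ω_p−ω_arm = -319/360
ω_p = 11/40 − 319/360 = -11/18
scale: ω_p = -11/18 × 1235 rpm = -754.7222 rpm

-754.7222 rpm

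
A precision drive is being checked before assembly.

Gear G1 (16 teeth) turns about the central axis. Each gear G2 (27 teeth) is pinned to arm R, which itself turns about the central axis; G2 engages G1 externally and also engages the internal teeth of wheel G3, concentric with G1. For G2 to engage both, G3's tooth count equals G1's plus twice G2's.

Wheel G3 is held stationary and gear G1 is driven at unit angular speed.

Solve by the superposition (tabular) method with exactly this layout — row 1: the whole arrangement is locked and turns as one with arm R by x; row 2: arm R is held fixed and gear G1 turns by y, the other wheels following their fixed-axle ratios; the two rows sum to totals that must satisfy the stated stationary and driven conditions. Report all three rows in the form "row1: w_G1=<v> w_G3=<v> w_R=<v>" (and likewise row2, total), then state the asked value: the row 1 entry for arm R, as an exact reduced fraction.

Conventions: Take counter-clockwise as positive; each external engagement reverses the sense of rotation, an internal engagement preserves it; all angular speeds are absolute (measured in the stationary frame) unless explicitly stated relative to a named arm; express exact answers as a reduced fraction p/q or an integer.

row1: w_G1=8/43 w_G3=8/43 w_R=8/43
row2: w_G1=35/43 w_G3=-8/43 w_R=0
total: w_G1=1 w_G3=0 w_R=8/43
asked value: 8/43

planetary set (16T centre, 27T on arm, 70T internal) — Willis relation
row 1: whole set turns with the arm by x
row 2 — arm fixed, fixed-axis ratios: sun y, ring −(16/70)·y, arm 0
boundary: total ω_ring = x − (16/70)·y = 0 and total ω_sun = x + y = 1  ⇒  y = 35/43, x = 8/43
row 2 ring = −(16/70)·35/43 = -8/43
totals (row 1 + row 2): sun 8/43 + 35/43 = 1, ring 8/43 + (-8/43) = 0, arm 8/43 + 0 = 8/43
asked cell (row1, arm) = 8/43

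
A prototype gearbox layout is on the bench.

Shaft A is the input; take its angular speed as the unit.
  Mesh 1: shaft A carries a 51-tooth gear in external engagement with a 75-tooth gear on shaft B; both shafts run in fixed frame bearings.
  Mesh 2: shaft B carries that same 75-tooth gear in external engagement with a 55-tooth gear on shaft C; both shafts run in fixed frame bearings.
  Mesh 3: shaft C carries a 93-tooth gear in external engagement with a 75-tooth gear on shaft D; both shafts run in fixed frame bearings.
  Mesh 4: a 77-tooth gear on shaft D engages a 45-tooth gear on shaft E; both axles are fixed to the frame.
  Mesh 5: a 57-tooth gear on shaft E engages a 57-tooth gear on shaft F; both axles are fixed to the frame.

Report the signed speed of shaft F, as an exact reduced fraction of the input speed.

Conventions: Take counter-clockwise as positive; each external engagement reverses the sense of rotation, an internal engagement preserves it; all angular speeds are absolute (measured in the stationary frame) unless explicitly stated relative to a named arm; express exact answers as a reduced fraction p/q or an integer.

5-mesh fixed-axis compound train (all bearings frame-fixed)
mesh 1 [51T→75T]: |ω|/ω_in = 1×51/75 = 17/25, sense flips to −
mesh 2 [75T→55T]: |ω|/ω_in = (17/25)×75/55 = 51/55, sense flips to +
mesh 3 [93T→75T]: |ω|/ω_in = (51/55)×93/75 = 1581/1375, sense flips to −
mesh 4 [77T→45T]: |ω|/ω_in = (1581/1375)×77/45 = 3689/1875, sense flips to +
mesh 5 [57T→57T]: |ω|/ω_in = (3689/1875)×57/57 = 3689/1875, sense flips to −
signed output speed (× input speed) = -3689/1875

-3689/1875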